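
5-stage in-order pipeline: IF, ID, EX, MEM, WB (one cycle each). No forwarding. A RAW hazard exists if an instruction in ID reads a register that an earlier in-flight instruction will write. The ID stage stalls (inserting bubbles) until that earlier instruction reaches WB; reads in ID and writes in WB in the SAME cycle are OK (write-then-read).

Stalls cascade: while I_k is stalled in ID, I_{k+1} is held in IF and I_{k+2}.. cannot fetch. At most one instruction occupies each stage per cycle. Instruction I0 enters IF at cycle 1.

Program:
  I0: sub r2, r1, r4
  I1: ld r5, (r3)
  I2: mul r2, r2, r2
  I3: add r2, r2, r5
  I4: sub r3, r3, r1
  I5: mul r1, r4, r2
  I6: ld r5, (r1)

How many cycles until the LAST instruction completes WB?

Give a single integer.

I0 sub r2 <- r1,r4: IF@1 ID@2 stall=0 (-) EX@3 MEM@4 WB@5
I1 ld r5 <- r3: IF@2 ID@3 stall=0 (-) EX@4 MEM@5 WB@6
I2 mul r2 <- r2,r2: IF@3 ID@4 stall=1 (RAW on I0.r2 (WB@5)) EX@6 MEM@7 WB@8
I3 add r2 <- r2,r5: IF@4 ID@6 stall=2 (RAW on I2.r2 (WB@8)) EX@9 MEM@10 WB@11
I4 sub r3 <- r3,r1: IF@6 ID@9 stall=0 (-) EX@10 MEM@11 WB@12
I5 mul r1 <- r4,r2: IF@9 ID@10 stall=1 (RAW on I3.r2 (WB@11)) EX@12 MEM@13 WB@14
I6 ld r5 <- r1: IF@10 ID@12 stall=2 (RAW on I5.r1 (WB@14)) EX@15 MEM@16 WB@17

Answer: 17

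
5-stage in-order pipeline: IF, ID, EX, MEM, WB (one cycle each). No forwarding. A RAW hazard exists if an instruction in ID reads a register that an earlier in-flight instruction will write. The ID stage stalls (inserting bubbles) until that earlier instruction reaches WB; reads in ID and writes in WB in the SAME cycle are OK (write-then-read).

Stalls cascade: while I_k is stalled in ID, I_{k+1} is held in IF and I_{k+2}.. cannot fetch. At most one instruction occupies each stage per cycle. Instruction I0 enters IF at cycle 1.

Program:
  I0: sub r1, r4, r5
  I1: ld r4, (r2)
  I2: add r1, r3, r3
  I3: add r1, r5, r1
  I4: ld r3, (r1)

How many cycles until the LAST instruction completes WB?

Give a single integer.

Answer: 13

Derivation:
I0 sub r1 <- r4,r5: IF@1 ID@2 stall=0 (-) EX@3 MEM@4 WB@5
I1 ld r4 <- r2: IF@2 ID@3 stall=0 (-) EX@4 MEM@5 WB@6
I2 add r1 <- r3,r3: IF@3 ID@4 stall=0 (-) EX@5 MEM@6 WB@7
I3 add r1 <- r5,r1: IF@4 ID@5 stall=2 (RAW on I2.r1 (WB@7)) EX@8 MEM@9 WB@10
I4 ld r3 <- r1: IF@5 ID@8 stall=2 (RAW on I3.r1 (WB@10)) EX@11 MEM@12 WB@13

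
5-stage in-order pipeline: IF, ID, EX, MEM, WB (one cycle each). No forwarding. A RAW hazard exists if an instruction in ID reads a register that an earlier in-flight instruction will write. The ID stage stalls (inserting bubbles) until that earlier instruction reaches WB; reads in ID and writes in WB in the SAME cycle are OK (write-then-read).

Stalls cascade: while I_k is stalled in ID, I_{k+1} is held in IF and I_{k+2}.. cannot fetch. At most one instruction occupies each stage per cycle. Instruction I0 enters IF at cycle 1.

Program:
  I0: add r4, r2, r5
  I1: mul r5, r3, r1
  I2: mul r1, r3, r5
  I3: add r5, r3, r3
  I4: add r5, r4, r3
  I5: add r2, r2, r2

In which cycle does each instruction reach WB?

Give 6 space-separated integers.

I0 add r4 <- r2,r5: IF@1 ID@2 stall=0 (-) EX@3 MEM@4 WB@5
I1 mul r5 <- r3,r1: IF@2 ID@3 stall=0 (-) EX@4 MEM@5 WB@6
I2 mul r1 <- r3,r5: IF@3 ID@4 stall=2 (RAW on I1.r5 (WB@6)) EX@7 MEM@8 WB@9
I3 add r5 <- r3,r3: IF@4 ID@7 stall=0 (-) EX@8 MEM@9 WB@10
I4 add r5 <- r4,r3: IF@7 ID@8 stall=0 (-) EX@9 MEM@10 WB@11
I5 add r2 <- r2,r2: IF@8 ID@9 stall=0 (-) EX@10 MEM@11 WB@12

Answer: 5 6 9 10 11 12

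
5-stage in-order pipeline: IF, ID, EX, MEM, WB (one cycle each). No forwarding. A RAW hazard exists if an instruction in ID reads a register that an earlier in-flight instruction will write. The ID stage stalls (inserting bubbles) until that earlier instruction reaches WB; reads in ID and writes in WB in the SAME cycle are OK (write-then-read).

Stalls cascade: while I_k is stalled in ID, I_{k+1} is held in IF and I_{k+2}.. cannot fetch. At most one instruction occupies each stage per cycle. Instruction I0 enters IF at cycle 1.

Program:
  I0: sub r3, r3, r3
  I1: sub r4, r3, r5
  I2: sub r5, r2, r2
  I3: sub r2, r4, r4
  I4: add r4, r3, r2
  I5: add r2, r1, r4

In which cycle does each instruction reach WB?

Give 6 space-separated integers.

I0 sub r3 <- r3,r3: IF@1 ID@2 stall=0 (-) EX@3 MEM@4 WB@5
I1 sub r4 <- r3,r5: IF@2 ID@3 stall=2 (RAW on I0.r3 (WB@5)) EX@6 MEM@7 WB@8
I2 sub r5 <- r2,r2: IF@3 ID@6 stall=0 (-) EX@7 MEM@8 WB@9
I3 sub r2 <- r4,r4: IF@6 ID@7 stall=1 (RAW on I1.r4 (WB@8)) EX@9 MEM@10 WB@11
I4 add r4 <- r3,r2: IF@7 ID@9 stall=2 (RAW on I3.r2 (WB@11)) EX@12 MEM@13 WB@14
I5 add r2 <- r1,r4: IF@9 ID@12 stall=2 (RAW on I4.r4 (WB@14)) EX@15 MEM@16 WB@17

Answer: 5 8 9 11 14 17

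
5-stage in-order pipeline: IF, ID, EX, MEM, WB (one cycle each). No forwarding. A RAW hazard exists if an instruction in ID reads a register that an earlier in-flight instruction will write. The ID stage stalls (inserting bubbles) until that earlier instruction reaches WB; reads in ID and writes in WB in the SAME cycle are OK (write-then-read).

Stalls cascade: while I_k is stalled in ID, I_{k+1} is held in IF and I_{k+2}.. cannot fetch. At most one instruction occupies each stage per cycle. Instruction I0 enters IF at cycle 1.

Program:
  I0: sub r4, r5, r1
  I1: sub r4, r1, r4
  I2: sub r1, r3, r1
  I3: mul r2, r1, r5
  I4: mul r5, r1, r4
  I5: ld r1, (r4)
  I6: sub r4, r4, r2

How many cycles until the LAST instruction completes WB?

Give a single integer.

Answer: 15

Derivation:
I0 sub r4 <- r5,r1: IF@1 ID@2 stall=0 (-) EX@3 MEM@4 WB@5
I1 sub r4 <- r1,r4: IF@2 ID@3 stall=2 (RAW on I0.r4 (WB@5)) EX@6 MEM@7 WB@8
I2 sub r1 <- r3,r1: IF@3 ID@6 stall=0 (-) EX@7 MEM@8 WB@9
I3 mul r2 <- r1,r5: IF@6 ID@7 stall=2 (RAW on I2.r1 (WB@9)) EX@10 MEM@11 WB@12
I4 mul r5 <- r1,r4: IF@7 ID@10 stall=0 (-) EX@11 MEM@12 WB@13
I5 ld r1 <- r4: IF@10 ID@11 stall=0 (-) EX@12 MEM@13 WB@14
I6 sub r4 <- r4,r2: IF@11 ID@12 stall=0 (-) EX@13 MEM@14 WB@15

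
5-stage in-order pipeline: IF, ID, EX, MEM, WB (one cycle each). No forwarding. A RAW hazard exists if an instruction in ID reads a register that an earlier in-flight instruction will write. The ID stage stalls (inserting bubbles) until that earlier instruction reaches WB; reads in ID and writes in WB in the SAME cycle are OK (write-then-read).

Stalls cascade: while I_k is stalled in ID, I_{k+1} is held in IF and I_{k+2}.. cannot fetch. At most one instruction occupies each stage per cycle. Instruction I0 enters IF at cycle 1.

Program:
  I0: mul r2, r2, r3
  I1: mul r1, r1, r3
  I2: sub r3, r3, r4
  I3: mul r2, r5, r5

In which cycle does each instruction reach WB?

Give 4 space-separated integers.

I0 mul r2 <- r2,r3: IF@1 ID@2 stall=0 (-) EX@3 MEM@4 WB@5
I1 mul r1 <- r1,r3: IF@2 ID@3 stall=0 (-) EX@4 MEM@5 WB@6
I2 sub r3 <- r3,r4: IF@3 ID@4 stall=0 (-) EX@5 MEM@6 WB@7
I3 mul r2 <- r5,r5: IF@4 ID@5 stall=0 (-) EX@6 MEM@7 WB@8

Answer: 5 6 7 8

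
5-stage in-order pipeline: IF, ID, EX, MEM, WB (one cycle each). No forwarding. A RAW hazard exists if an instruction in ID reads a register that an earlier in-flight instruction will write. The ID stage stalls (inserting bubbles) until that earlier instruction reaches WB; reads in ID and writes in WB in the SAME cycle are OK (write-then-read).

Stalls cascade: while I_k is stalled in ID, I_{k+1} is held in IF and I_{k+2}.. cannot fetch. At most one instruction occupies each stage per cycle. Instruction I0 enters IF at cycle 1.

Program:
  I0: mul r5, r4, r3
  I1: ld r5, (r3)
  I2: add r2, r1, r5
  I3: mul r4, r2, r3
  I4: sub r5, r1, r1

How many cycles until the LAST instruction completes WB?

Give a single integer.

I0 mul r5 <- r4,r3: IF@1 ID@2 stall=0 (-) EX@3 MEM@4 WB@5
I1 ld r5 <- r3: IF@2 ID@3 stall=0 (-) EX@4 MEM@5 WB@6
I2 add r2 <- r1,r5: IF@3 ID@4 stall=2 (RAW on I1.r5 (WB@6)) EX@7 MEM@8 WB@9
I3 mul r4 <- r2,r3: IF@4 ID@7 stall=2 (RAW on I2.r2 (WB@9)) EX@10 MEM@11 WB@12
I4 sub r5 <- r1,r1: IF@7 ID@10 stall=0 (-) EX@11 MEM@12 WB@13

Answer: 13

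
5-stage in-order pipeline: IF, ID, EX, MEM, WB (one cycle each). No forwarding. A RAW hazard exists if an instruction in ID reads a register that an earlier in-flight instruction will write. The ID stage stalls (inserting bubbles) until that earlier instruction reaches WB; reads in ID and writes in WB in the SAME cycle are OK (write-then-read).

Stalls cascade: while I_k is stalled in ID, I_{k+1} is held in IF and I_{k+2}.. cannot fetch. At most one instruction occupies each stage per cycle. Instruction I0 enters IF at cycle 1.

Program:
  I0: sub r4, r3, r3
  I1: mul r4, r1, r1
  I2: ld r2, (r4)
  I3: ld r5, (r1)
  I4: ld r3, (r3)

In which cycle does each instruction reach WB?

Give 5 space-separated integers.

I0 sub r4 <- r3,r3: IF@1 ID@2 stall=0 (-) EX@3 MEM@4 WB@5
I1 mul r4 <- r1,r1: IF@2 ID@3 stall=0 (-) EX@4 MEM@5 WB@6
I2 ld r2 <- r4: IF@3 ID@4 stall=2 (RAW on I1.r4 (WB@6)) EX@7 MEM@8 WB@9
I3 ld r5 <- r1: IF@4 ID@7 stall=0 (-) EX@8 MEM@9 WB@10
I4 ld r3 <- r3: IF@7 ID@8 stall=0 (-) EX@9 MEM@10 WB@11

Answer: 5 6 9 10 11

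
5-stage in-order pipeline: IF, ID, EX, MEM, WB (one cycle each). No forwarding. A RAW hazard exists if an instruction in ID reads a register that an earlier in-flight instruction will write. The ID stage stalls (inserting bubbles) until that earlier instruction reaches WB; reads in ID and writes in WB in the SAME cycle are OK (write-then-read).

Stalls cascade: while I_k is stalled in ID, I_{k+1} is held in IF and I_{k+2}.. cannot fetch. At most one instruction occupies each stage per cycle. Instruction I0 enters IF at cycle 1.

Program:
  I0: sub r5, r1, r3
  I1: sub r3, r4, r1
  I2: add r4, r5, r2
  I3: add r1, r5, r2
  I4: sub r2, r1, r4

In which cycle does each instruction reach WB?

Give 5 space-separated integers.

Answer: 5 6 8 9 12

Derivation:
I0 sub r5 <- r1,r3: IF@1 ID@2 stall=0 (-) EX@3 MEM@4 WB@5
I1 sub r3 <- r4,r1: IF@2 ID@3 stall=0 (-) EX@4 MEM@5 WB@6
I2 add r4 <- r5,r2: IF@3 ID@4 stall=1 (RAW on I0.r5 (WB@5)) EX@6 MEM@7 WB@8
I3 add r1 <- r5,r2: IF@4 ID@6 stall=0 (-) EX@7 MEM@8 WB@9
I4 sub r2 <- r1,r4: IF@6 ID@7 stall=2 (RAW on I3.r1 (WB@9)) EX@10 MEM@11 WB@12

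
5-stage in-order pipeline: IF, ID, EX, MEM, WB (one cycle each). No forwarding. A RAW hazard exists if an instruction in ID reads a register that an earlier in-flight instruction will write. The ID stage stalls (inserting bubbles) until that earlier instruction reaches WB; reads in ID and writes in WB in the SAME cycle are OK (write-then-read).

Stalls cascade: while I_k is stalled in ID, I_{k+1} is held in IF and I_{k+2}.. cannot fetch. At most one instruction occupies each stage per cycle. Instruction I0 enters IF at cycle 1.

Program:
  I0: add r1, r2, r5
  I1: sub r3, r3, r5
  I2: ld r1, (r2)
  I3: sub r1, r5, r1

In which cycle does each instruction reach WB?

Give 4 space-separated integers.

I0 add r1 <- r2,r5: IF@1 ID@2 stall=0 (-) EX@3 MEM@4 WB@5
I1 sub r3 <- r3,r5: IF@2 ID@3 stall=0 (-) EX@4 MEM@5 WB@6
I2 ld r1 <- r2: IF@3 ID@4 stall=0 (-) EX@5 MEM@6 WB@7
I3 sub r1 <- r5,r1: IF@4 ID@5 stall=2 (RAW on I2.r1 (WB@7)) EX@8 MEM@9 WB@10

Answer: 5 6 7 10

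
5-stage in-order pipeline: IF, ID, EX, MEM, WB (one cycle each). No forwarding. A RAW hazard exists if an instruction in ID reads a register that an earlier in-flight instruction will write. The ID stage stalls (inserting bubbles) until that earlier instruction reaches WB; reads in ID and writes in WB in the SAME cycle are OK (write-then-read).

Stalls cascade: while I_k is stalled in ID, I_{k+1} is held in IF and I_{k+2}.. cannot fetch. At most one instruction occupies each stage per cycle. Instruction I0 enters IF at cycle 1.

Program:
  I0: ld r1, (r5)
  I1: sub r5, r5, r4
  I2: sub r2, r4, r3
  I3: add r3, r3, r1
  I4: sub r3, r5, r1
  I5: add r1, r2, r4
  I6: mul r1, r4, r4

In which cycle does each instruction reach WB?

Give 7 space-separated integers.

Answer: 5 6 7 8 9 10 11

Derivation:
I0 ld r1 <- r5: IF@1 ID@2 stall=0 (-) EX@3 MEM@4 WB@5
I1 sub r5 <- r5,r4: IF@2 ID@3 stall=0 (-) EX@4 MEM@5 WB@6
I2 sub r2 <- r4,r3: IF@3 ID@4 stall=0 (-) EX@5 MEM@6 WB@7
I3 add r3 <- r3,r1: IF@4 ID@5 stall=0 (-) EX@6 MEM@7 WB@8
I4 sub r3 <- r5,r1: IF@5 ID@6 stall=0 (-) EX@7 MEM@8 WB@9
I5 add r1 <- r2,r4: IF@6 ID@7 stall=0 (-) EX@8 MEM@9 WB@10
I6 mul r1 <- r4,r4: IF@7 ID@8 stall=0 (-) EX@9 MEM@10 WB@11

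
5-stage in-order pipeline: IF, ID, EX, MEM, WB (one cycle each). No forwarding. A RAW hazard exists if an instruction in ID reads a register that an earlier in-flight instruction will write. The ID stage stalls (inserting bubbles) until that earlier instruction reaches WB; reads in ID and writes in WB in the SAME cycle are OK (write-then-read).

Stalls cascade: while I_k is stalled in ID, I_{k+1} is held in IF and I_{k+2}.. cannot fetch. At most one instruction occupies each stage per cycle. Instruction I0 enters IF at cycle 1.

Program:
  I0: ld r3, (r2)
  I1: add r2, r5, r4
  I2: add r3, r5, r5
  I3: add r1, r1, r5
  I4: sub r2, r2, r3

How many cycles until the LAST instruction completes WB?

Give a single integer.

Answer: 10

Derivation:
I0 ld r3 <- r2: IF@1 ID@2 stall=0 (-) EX@3 MEM@4 WB@5
I1 add r2 <- r5,r4: IF@2 ID@3 stall=0 (-) EX@4 MEM@5 WB@6
I2 add r3 <- r5,r5: IF@3 ID@4 stall=0 (-) EX@5 MEM@6 WB@7
I3 add r1 <- r1,r5: IF@4 ID@5 stall=0 (-) EX@6 MEM@7 WB@8
I4 sub r2 <- r2,r3: IF@5 ID@6 stall=1 (RAW on I2.r3 (WB@7)) EX@8 MEM@9 WB@10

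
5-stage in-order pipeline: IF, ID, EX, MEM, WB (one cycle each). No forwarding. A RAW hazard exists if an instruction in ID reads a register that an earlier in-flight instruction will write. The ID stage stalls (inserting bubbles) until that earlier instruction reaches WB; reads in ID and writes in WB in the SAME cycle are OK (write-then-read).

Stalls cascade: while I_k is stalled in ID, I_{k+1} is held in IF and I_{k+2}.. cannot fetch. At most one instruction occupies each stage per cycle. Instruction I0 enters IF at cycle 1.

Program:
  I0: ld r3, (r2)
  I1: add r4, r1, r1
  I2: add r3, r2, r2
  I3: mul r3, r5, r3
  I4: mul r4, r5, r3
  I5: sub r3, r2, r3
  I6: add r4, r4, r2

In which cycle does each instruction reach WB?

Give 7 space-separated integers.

I0 ld r3 <- r2: IF@1 ID@2 stall=0 (-) EX@3 MEM@4 WB@5
I1 add r4 <- r1,r1: IF@2 ID@3 stall=0 (-) EX@4 MEM@5 WB@6
I2 add r3 <- r2,r2: IF@3 ID@4 stall=0 (-) EX@5 MEM@6 WB@7
I3 mul r3 <- r5,r3: IF@4 ID@5 stall=2 (RAW on I2.r3 (WB@7)) EX@8 MEM@9 WB@10
I4 mul r4 <- r5,r3: IF@5 ID@8 stall=2 (RAW on I3.r3 (WB@10)) EX@11 MEM@12 WB@13
I5 sub r3 <- r2,r3: IF@8 ID@11 stall=0 (-) EX@12 MEM@13 WB@14
I6 add r4 <- r4,r2: IF@11 ID@12 stall=1 (RAW on I4.r4 (WB@13)) EX@14 MEM@15 WB@16

Answer: 5 6 7 10 13 14 16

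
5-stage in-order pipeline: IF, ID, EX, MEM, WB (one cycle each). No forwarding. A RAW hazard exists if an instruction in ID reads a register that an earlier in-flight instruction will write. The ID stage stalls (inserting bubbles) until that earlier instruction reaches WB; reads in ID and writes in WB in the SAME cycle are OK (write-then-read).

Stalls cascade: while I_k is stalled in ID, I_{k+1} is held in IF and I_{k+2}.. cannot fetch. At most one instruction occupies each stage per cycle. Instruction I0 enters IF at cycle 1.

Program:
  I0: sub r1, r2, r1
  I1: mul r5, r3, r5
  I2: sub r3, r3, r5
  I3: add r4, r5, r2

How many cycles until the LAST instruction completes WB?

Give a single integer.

I0 sub r1 <- r2,r1: IF@1 ID@2 stall=0 (-) EX@3 MEM@4 WB@5
I1 mul r5 <- r3,r5: IF@2 ID@3 stall=0 (-) EX@4 MEM@5 WB@6
I2 sub r3 <- r3,r5: IF@3 ID@4 stall=2 (RAW on I1.r5 (WB@6)) EX@7 MEM@8 WB@9
I3 add r4 <- r5,r2: IF@4 ID@7 stall=0 (-) EX@8 MEM@9 WB@10

Answer: 10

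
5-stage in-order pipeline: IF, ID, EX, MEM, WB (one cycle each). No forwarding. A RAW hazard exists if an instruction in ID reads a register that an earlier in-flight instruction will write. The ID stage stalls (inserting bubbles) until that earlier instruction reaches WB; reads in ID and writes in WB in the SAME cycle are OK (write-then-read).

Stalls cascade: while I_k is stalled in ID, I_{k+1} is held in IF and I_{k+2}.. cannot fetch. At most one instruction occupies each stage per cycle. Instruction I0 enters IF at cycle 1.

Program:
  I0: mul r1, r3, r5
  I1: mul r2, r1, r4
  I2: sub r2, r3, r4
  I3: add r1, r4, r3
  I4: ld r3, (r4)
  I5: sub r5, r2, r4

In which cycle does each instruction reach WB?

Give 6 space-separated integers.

I0 mul r1 <- r3,r5: IF@1 ID@2 stall=0 (-) EX@3 MEM@4 WB@5
I1 mul r2 <- r1,r4: IF@2 ID@3 stall=2 (RAW on I0.r1 (WB@5)) EX@6 MEM@7 WB@8
I2 sub r2 <- r3,r4: IF@3 ID@6 stall=0 (-) EX@7 MEM@8 WB@9
I3 add r1 <- r4,r3: IF@6 ID@7 stall=0 (-) EX@8 MEM@9 WB@10
I4 ld r3 <- r4: IF@7 ID@8 stall=0 (-) EX@9 MEM@10 WB@11
I5 sub r5 <- r2,r4: IF@8 ID@9 stall=0 (-) EX@10 MEM@11 WB@12

Answer: 5 8 9 10 11 12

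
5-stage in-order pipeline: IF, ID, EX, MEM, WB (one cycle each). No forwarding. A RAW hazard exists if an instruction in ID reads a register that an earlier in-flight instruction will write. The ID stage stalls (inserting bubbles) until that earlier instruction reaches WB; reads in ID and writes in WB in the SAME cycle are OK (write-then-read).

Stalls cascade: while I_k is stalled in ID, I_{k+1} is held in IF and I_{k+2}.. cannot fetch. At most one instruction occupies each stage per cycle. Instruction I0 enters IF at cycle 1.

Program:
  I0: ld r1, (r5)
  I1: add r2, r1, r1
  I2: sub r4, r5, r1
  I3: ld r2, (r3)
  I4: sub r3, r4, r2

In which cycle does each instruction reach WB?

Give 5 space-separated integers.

Answer: 5 8 9 10 13

Derivation:
I0 ld r1 <- r5: IF@1 ID@2 stall=0 (-) EX@3 MEM@4 WB@5
I1 add r2 <- r1,r1: IF@2 ID@3 stall=2 (RAW on I0.r1 (WB@5)) EX@6 MEM@7 WB@8
I2 sub r4 <- r5,r1: IF@3 ID@6 stall=0 (-) EX@7 MEM@8 WB@9
I3 ld r2 <- r3: IF@6 ID@7 stall=0 (-) EX@8 MEM@9 WB@10
I4 sub r3 <- r4,r2: IF@7 ID@8 stall=2 (RAW on I3.r2 (WB@10)) EX@11 MEM@12 WB@13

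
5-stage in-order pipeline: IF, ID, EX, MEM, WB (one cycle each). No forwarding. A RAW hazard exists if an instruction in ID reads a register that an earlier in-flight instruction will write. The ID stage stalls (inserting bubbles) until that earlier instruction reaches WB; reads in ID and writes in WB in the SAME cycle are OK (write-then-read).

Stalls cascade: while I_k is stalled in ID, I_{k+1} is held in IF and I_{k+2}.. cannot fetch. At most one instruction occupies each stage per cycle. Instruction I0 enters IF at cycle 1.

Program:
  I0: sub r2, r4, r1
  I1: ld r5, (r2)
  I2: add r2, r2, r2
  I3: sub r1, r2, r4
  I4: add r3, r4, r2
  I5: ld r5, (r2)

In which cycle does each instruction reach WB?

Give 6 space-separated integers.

I0 sub r2 <- r4,r1: IF@1 ID@2 stall=0 (-) EX@3 MEM@4 WB@5
I1 ld r5 <- r2: IF@2 ID@3 stall=2 (RAW on I0.r2 (WB@5)) EX@6 MEM@7 WB@8
I2 add r2 <- r2,r2: IF@3 ID@6 stall=0 (-) EX@7 MEM@8 WB@9
I3 sub r1 <- r2,r4: IF@6 ID@7 stall=2 (RAW on I2.r2 (WB@9)) EX@10 MEM@11 WB@12
I4 add r3 <- r4,r2: IF@7 ID@10 stall=0 (-) EX@11 MEM@12 WB@13
I5 ld r5 <- r2: IF@10 ID@11 stall=0 (-) EX@12 MEM@13 WB@14

Answer: 5 8 9 12 13 14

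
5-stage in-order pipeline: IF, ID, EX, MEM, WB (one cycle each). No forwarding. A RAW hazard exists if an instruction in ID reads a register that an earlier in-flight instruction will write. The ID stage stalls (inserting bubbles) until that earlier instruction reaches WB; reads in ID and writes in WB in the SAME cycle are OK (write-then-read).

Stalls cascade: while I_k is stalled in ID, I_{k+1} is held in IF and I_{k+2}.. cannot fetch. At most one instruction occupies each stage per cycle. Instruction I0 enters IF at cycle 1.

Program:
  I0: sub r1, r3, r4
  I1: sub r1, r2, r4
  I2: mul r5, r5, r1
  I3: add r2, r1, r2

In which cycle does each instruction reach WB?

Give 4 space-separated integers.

I0 sub r1 <- r3,r4: IF@1 ID@2 stall=0 (-) EX@3 MEM@4 WB@5
I1 sub r1 <- r2,r4: IF@2 ID@3 stall=0 (-) EX@4 MEM@5 WB@6
I2 mul r5 <- r5,r1: IF@3 ID@4 stall=2 (RAW on I1.r1 (WB@6)) EX@7 MEM@8 WB@9
I3 add r2 <- r1,r2: IF@4 ID@7 stall=0 (-) EX@8 MEM@9 WB@10

Answer: 5 6 9 10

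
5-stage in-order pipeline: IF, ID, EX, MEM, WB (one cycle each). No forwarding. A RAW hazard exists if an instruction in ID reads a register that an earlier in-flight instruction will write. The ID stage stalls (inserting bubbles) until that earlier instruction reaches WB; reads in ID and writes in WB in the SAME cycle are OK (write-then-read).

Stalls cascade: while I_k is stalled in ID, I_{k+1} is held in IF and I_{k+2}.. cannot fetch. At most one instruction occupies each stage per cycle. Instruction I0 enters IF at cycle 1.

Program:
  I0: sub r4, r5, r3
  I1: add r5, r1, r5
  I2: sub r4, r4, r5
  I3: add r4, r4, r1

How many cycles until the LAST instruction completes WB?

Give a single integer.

I0 sub r4 <- r5,r3: IF@1 ID@2 stall=0 (-) EX@3 MEM@4 WB@5
I1 add r5 <- r1,r5: IF@2 ID@3 stall=0 (-) EX@4 MEM@5 WB@6
I2 sub r4 <- r4,r5: IF@3 ID@4 stall=2 (RAW on I1.r5 (WB@6)) EX@7 MEM@8 WB@9
I3 add r4 <- r4,r1: IF@4 ID@7 stall=2 (RAW on I2.r4 (WB@9)) EX@10 MEM@11 WB@12

Answer: 12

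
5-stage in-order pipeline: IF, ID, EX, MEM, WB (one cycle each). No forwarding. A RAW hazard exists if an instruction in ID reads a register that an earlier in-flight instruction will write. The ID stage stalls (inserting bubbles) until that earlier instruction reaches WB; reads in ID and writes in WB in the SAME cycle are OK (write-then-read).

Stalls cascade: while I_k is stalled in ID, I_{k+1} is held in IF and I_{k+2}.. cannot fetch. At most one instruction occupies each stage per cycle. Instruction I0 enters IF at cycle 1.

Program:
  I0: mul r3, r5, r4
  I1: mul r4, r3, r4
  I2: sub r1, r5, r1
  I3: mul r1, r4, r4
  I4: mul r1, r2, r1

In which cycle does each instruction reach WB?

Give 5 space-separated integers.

I0 mul r3 <- r5,r4: IF@1 ID@2 stall=0 (-) EX@3 MEM@4 WB@5
I1 mul r4 <- r3,r4: IF@2 ID@3 stall=2 (RAW on I0.r3 (WB@5)) EX@6 MEM@7 WB@8
I2 sub r1 <- r5,r1: IF@3 ID@6 stall=0 (-) EX@7 MEM@8 WB@9
I3 mul r1 <- r4,r4: IF@6 ID@7 stall=1 (RAW on I1.r4 (WB@8)) EX@9 MEM@10 WB@11
I4 mul r1 <- r2,r1: IF@7 ID@9 stall=2 (RAW on I3.r1 (WB@11)) EX@12 MEM@13 WB@14

Answer: 5 8 9 11 14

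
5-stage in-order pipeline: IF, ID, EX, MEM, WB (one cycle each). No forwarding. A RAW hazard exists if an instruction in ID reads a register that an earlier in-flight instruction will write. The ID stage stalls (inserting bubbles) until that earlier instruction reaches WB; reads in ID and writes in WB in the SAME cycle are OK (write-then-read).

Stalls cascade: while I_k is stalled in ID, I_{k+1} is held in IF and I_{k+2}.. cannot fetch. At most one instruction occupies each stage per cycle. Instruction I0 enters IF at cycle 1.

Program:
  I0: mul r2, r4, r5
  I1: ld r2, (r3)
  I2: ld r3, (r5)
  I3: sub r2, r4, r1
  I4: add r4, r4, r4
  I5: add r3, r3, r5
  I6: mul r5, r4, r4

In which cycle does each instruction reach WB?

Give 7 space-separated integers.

Answer: 5 6 7 8 9 10 12

Derivation:
I0 mul r2 <- r4,r5: IF@1 ID@2 stall=0 (-) EX@3 MEM@4 WB@5
I1 ld r2 <- r3: IF@2 ID@3 stall=0 (-) EX@4 MEM@5 WB@6
I2 ld r3 <- r5: IF@3 ID@4 stall=0 (-) EX@5 MEM@6 WB@7
I3 sub r2 <- r4,r1: IF@4 ID@5 stall=0 (-) EX@6 MEM@7 WB@8
I4 add r4 <- r4,r4: IF@5 ID@6 stall=0 (-) EX@7 MEM@8 WB@9
I5 add r3 <- r3,r5: IF@6 ID@7 stall=0 (-) EX@8 MEM@9 WB@10
I6 mul r5 <- r4,r4: IF@7 ID@8 stall=1 (RAW on I4.r4 (WB@9)) EX@10 MEM@11 WB@12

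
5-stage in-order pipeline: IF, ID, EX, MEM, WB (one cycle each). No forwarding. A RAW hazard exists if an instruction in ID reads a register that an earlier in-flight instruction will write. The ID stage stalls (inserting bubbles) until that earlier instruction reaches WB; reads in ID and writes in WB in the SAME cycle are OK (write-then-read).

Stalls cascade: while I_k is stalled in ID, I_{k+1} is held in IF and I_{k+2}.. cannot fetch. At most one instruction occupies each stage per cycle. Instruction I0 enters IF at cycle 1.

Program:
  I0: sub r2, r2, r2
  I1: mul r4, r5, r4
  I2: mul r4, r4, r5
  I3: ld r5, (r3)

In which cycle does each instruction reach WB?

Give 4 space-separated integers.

I0 sub r2 <- r2,r2: IF@1 ID@2 stall=0 (-) EX@3 MEM@4 WB@5
I1 mul r4 <- r5,r4: IF@2 ID@3 stall=0 (-) EX@4 MEM@5 WB@6
I2 mul r4 <- r4,r5: IF@3 ID@4 stall=2 (RAW on I1.r4 (WB@6)) EX@7 MEM@8 WB@9
I3 ld r5 <- r3: IF@4 ID@7 stall=0 (-) EX@8 MEM@9 WB@10

Answer: 5 6 9 10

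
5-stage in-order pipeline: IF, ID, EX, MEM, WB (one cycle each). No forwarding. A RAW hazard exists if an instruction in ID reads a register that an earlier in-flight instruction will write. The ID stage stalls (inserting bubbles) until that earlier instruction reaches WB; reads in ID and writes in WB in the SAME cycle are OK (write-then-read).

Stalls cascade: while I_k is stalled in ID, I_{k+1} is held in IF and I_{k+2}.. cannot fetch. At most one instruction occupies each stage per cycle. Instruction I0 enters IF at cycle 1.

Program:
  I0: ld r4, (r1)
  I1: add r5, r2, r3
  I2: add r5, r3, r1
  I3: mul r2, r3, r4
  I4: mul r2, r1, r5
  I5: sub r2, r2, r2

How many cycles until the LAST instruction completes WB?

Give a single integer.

I0 ld r4 <- r1: IF@1 ID@2 stall=0 (-) EX@3 MEM@4 WB@5
I1 add r5 <- r2,r3: IF@2 ID@3 stall=0 (-) EX@4 MEM@5 WB@6
I2 add r5 <- r3,r1: IF@3 ID@4 stall=0 (-) EX@5 MEM@6 WB@7
I3 mul r2 <- r3,r4: IF@4 ID@5 stall=0 (-) EX@6 MEM@7 WB@8
I4 mul r2 <- r1,r5: IF@5 ID@6 stall=1 (RAW on I2.r5 (WB@7)) EX@8 MEM@9 WB@10
I5 sub r2 <- r2,r2: IF@6 ID@8 stall=2 (RAW on I4.r2 (WB@10)) EX@11 MEM@12 WB@13

Answer: 13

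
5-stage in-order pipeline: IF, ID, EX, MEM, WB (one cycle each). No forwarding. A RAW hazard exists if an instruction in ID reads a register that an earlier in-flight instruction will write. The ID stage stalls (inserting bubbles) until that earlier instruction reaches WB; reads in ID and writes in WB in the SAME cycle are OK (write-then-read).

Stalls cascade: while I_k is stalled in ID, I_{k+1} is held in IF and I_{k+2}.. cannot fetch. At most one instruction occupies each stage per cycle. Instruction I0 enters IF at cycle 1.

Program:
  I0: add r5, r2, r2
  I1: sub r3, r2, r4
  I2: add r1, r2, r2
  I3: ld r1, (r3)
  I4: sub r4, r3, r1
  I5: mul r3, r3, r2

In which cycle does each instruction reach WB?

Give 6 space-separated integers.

Answer: 5 6 7 9 12 13

Derivation:
I0 add r5 <- r2,r2: IF@1 ID@2 stall=0 (-) EX@3 MEM@4 WB@5
I1 sub r3 <- r2,r4: IF@2 ID@3 stall=0 (-) EX@4 MEM@5 WB@6
I2 add r1 <- r2,r2: IF@3 ID@4 stall=0 (-) EX@5 MEM@6 WB@7
I3 ld r1 <- r3: IF@4 ID@5 stall=1 (RAW on I1.r3 (WB@6)) EX@7 MEM@8 WB@9
I4 sub r4 <- r3,r1: IF@5 ID@7 stall=2 (RAW on I3.r1 (WB@9)) EX@10 MEM@11 WB@12
I5 mul r3 <- r3,r2: IF@7 ID@10 stall=0 (-) EX@11 MEM@12 WB@13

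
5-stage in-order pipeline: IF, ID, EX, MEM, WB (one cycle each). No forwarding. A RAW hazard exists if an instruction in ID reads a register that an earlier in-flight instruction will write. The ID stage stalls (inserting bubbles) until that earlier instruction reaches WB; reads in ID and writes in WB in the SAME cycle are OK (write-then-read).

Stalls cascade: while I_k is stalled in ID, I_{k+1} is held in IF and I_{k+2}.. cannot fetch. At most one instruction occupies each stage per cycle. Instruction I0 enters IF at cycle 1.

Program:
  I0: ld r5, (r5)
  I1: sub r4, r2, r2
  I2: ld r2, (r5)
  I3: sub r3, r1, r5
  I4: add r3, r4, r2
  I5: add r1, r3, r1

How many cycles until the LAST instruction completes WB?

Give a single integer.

Answer: 14

Derivation:
I0 ld r5 <- r5: IF@1 ID@2 stall=0 (-) EX@3 MEM@4 WB@5
I1 sub r4 <- r2,r2: IF@2 ID@3 stall=0 (-) EX@4 MEM@5 WB@6
I2 ld r2 <- r5: IF@3 ID@4 stall=1 (RAW on I0.r5 (WB@5)) EX@6 MEM@7 WB@8
I3 sub r3 <- r1,r5: IF@4 ID@6 stall=0 (-) EX@7 MEM@8 WB@9
I4 add r3 <- r4,r2: IF@6 ID@7 stall=1 (RAW on I2.r2 (WB@8)) EX@9 MEM@10 WB@11
I5 add r1 <- r3,r1: IF@7 ID@9 stall=2 (RAW on I4.r3 (WB@11)) EX@12 MEM@13 WB@14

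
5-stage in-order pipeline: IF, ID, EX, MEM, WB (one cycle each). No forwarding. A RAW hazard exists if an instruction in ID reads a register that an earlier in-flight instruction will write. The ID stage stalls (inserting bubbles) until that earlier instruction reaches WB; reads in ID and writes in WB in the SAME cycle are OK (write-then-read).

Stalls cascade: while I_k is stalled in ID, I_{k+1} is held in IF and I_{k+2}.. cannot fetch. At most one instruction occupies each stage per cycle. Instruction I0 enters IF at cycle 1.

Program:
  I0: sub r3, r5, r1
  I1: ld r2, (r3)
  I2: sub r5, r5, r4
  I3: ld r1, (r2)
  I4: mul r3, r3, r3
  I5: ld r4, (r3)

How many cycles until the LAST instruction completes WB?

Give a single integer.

Answer: 15

Derivation:
I0 sub r3 <- r5,r1: IF@1 ID@2 stall=0 (-) EX@3 MEM@4 WB@5
I1 ld r2 <- r3: IF@2 ID@3 stall=2 (RAW on I0.r3 (WB@5)) EX@6 MEM@7 WB@8
I2 sub r5 <- r5,r4: IF@3 ID@6 stall=0 (-) EX@7 MEM@8 WB@9
I3 ld r1 <- r2: IF@6 ID@7 stall=1 (RAW on I1.r2 (WB@8)) EX@9 MEM@10 WB@11
I4 mul r3 <- r3,r3: IF@7 ID@9 stall=0 (-) EX@10 MEM@11 WB@12
I5 ld r4 <- r3: IF@9 ID@10 stall=2 (RAW on I4.r3 (WB@12)) EX@13 MEM@14 WB@15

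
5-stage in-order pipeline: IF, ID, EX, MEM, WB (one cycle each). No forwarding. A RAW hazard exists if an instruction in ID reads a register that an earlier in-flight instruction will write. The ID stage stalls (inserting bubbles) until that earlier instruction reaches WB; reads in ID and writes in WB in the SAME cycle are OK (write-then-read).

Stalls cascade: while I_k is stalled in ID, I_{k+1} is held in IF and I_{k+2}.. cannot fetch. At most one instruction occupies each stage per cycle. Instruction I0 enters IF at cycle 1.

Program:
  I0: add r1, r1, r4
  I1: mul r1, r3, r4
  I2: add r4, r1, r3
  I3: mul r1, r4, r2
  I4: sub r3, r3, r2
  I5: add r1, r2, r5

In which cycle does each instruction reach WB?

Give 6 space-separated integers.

Answer: 5 6 9 12 13 14

Derivation:
I0 add r1 <- r1,r4: IF@1 ID@2 stall=0 (-) EX@3 MEM@4 WB@5
I1 mul r1 <- r3,r4: IF@2 ID@3 stall=0 (-) EX@4 MEM@5 WB@6
I2 add r4 <- r1,r3: IF@3 ID@4 stall=2 (RAW on I1.r1 (WB@6)) EX@7 MEM@8 WB@9
I3 mul r1 <- r4,r2: IF@4 ID@7 stall=2 (RAW on I2.r4 (WB@9)) EX@10 MEM@11 WB@12
I4 sub r3 <- r3,r2: IF@7 ID@10 stall=0 (-) EX@11 MEM@12 WB@13
I5 add r1 <- r2,r5: IF@10 ID@11 stall=0 (-) EX@12 MEM@13 WB@14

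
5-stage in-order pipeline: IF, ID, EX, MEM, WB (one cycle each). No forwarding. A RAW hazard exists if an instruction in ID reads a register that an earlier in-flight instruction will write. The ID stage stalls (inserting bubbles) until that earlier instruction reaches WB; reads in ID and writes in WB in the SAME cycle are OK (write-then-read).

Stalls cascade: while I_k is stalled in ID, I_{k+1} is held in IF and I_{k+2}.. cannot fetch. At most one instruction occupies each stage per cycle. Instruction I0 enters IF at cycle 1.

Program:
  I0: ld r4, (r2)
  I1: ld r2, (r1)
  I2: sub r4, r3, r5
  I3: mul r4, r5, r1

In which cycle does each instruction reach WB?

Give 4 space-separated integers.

Answer: 5 6 7 8

Derivation:
I0 ld r4 <- r2: IF@1 ID@2 stall=0 (-) EX@3 MEM@4 WB@5
I1 ld r2 <- r1: IF@2 ID@3 stall=0 (-) EX@4 MEM@5 WB@6
I2 sub r4 <- r3,r5: IF@3 ID@4 stall=0 (-) EX@5 MEM@6 WB@7
I3 mul r4 <- r5,r1: IF@4 ID@5 stall=0 (-) EX@6 MEM@7 WB@8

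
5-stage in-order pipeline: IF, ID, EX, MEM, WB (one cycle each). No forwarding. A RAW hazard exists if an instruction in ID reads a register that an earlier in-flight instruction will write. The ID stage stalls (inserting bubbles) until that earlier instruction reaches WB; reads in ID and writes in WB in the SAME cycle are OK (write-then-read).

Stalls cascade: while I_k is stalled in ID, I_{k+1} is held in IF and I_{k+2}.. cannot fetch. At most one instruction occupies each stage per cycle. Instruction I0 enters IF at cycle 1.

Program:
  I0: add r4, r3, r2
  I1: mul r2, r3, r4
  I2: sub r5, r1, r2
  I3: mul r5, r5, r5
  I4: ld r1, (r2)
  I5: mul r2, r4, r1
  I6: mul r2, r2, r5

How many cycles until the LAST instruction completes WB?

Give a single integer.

I0 add r4 <- r3,r2: IF@1 ID@2 stall=0 (-) EX@3 MEM@4 WB@5
I1 mul r2 <- r3,r4: IF@2 ID@3 stall=2 (RAW on I0.r4 (WB@5)) EX@6 MEM@7 WB@8
I2 sub r5 <- r1,r2: IF@3 ID@6 stall=2 (RAW on I1.r2 (WB@8)) EX@9 MEM@10 WB@11
I3 mul r5 <- r5,r5: IF@6 ID@9 stall=2 (RAW on I2.r5 (WB@11)) EX@12 MEM@13 WB@14
I4 ld r1 <- r2: IF@9 ID@12 stall=0 (-) EX@13 MEM@14 WB@15
I5 mul r2 <- r4,r1: IF@12 ID@13 stall=2 (RAW on I4.r1 (WB@15)) EX@16 MEM@17 WB@18
I6 mul r2 <- r2,r5: IF@13 ID@16 stall=2 (RAW on I5.r2 (WB@18)) EX@19 MEM@20 WB@21

Answer: 21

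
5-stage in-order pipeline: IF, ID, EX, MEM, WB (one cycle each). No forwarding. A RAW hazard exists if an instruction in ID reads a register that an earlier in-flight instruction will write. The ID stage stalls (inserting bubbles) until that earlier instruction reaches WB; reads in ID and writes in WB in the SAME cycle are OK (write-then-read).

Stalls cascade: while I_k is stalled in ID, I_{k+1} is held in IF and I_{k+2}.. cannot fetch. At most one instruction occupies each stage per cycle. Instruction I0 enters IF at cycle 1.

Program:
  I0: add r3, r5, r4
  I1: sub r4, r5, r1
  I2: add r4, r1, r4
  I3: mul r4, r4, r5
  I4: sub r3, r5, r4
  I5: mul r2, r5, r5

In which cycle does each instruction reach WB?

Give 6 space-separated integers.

Answer: 5 6 9 12 15 16

Derivation:
I0 add r3 <- r5,r4: IF@1 ID@2 stall=0 (-) EX@3 MEM@4 WB@5
I1 sub r4 <- r5,r1: IF@2 ID@3 stall=0 (-) EX@4 MEM@5 WB@6
I2 add r4 <- r1,r4: IF@3 ID@4 stall=2 (RAW on I1.r4 (WB@6)) EX@7 MEM@8 WB@9
I3 mul r4 <- r4,r5: IF@4 ID@7 stall=2 (RAW on I2.r4 (WB@9)) EX@10 MEM@11 WB@12
I4 sub r3 <- r5,r4: IF@7 ID@10 stall=2 (RAW on I3.r4 (WB@12)) EX@13 MEM@14 WB@15
I5 mul r2 <- r5,r5: IF@10 ID@13 stall=0 (-) EX@14 MEM@15 WB@16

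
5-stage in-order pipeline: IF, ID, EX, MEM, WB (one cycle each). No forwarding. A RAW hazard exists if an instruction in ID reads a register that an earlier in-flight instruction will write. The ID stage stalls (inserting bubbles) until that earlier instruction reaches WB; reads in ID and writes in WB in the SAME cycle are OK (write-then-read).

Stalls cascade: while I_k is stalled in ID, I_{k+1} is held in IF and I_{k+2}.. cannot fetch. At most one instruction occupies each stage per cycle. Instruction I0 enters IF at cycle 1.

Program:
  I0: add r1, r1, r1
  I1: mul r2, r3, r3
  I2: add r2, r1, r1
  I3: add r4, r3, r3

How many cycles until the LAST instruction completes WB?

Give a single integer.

Answer: 9

Derivation:
I0 add r1 <- r1,r1: IF@1 ID@2 stall=0 (-) EX@3 MEM@4 WB@5
I1 mul r2 <- r3,r3: IF@2 ID@3 stall=0 (-) EX@4 MEM@5 WB@6
I2 add r2 <- r1,r1: IF@3 ID@4 stall=1 (RAW on I0.r1 (WB@5)) EX@6 MEM@7 WB@8
I3 add r4 <- r3,r3: IF@4 ID@6 stall=0 (-) EX@7 MEM@8 WB@9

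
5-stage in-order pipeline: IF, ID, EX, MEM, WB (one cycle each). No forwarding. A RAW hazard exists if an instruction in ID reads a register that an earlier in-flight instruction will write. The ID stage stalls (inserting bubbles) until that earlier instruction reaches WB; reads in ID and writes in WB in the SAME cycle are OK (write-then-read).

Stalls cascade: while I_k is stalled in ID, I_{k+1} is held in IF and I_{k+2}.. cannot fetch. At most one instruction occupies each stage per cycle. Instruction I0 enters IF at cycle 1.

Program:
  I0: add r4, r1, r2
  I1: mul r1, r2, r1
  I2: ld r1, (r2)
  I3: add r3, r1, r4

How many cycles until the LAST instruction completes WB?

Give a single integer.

I0 add r4 <- r1,r2: IF@1 ID@2 stall=0 (-) EX@3 MEM@4 WB@5
I1 mul r1 <- r2,r1: IF@2 ID@3 stall=0 (-) EX@4 MEM@5 WB@6
I2 ld r1 <- r2: IF@3 ID@4 stall=0 (-) EX@5 MEM@6 WB@7
I3 add r3 <- r1,r4: IF@4 ID@5 stall=2 (RAW on I2.r1 (WB@7)) EX@8 MEM@9 WB@10

Answer: 10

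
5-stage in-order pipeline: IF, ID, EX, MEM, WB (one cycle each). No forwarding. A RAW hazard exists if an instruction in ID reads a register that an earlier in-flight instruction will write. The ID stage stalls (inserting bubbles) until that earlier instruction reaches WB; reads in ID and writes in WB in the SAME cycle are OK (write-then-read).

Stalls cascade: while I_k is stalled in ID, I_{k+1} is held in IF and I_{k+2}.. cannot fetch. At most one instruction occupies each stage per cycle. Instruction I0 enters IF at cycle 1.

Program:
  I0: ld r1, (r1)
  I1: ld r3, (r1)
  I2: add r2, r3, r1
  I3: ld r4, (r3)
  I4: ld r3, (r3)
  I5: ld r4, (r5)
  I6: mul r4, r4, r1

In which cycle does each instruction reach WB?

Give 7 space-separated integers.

I0 ld r1 <- r1: IF@1 ID@2 stall=0 (-) EX@3 MEM@4 WB@5
I1 ld r3 <- r1: IF@2 ID@3 stall=2 (RAW on I0.r1 (WB@5)) EX@6 MEM@7 WB@8
I2 add r2 <- r3,r1: IF@3 ID@6 stall=2 (RAW on I1.r3 (WB@8)) EX@9 MEM@10 WB@11
I3 ld r4 <- r3: IF@6 ID@9 stall=0 (-) EX@10 MEM@11 WB@12
I4 ld r3 <- r3: IF@9 ID@10 stall=0 (-) EX@11 MEM@12 WB@13
I5 ld r4 <- r5: IF@10 ID@11 stall=0 (-) EX@12 MEM@13 WB@14
I6 mul r4 <- r4,r1: IF@11 ID@12 stall=2 (RAW on I5.r4 (WB@14)) EX@15 MEM@16 WB@17

Answer: 5 8 11 12 13 14 17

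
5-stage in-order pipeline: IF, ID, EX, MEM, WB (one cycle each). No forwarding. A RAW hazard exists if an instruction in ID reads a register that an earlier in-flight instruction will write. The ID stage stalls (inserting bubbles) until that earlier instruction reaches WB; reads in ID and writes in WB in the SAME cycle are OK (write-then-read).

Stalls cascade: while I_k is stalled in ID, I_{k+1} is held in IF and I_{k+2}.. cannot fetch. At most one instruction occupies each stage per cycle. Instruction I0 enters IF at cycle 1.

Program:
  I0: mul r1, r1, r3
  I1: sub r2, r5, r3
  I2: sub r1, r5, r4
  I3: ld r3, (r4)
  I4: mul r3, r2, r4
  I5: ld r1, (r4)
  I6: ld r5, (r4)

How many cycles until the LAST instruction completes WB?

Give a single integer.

I0 mul r1 <- r1,r3: IF@1 ID@2 stall=0 (-) EX@3 MEM@4 WB@5
I1 sub r2 <- r5,r3: IF@2 ID@3 stall=0 (-) EX@4 MEM@5 WB@6
I2 sub r1 <- r5,r4: IF@3 ID@4 stall=0 (-) EX@5 MEM@6 WB@7
I3 ld r3 <- r4: IF@4 ID@5 stall=0 (-) EX@6 MEM@7 WB@8
I4 mul r3 <- r2,r4: IF@5 ID@6 stall=0 (-) EX@7 MEM@8 WB@9
I5 ld r1 <- r4: IF@6 ID@7 stall=0 (-) EX@8 MEM@9 WB@10
I6 ld r5 <- r4: IF@7 ID@8 stall=0 (-) EX@9 MEM@10 WB@11

Answer: 11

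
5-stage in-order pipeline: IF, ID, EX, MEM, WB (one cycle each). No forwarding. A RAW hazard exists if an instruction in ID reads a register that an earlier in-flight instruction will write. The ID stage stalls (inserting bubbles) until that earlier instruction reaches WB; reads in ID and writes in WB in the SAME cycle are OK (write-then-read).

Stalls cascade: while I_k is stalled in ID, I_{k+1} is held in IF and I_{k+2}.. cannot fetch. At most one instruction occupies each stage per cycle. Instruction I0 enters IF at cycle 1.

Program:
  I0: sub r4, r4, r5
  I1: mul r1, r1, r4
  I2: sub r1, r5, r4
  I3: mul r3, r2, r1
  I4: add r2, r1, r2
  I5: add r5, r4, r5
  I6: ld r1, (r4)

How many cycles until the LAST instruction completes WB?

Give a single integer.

Answer: 15

Derivation:
I0 sub r4 <- r4,r5: IF@1 ID@2 stall=0 (-) EX@3 MEM@4 WB@5
I1 mul r1 <- r1,r4: IF@2 ID@3 stall=2 (RAW on I0.r4 (WB@5)) EX@6 MEM@7 WB@8
I2 sub r1 <- r5,r4: IF@3 ID@6 stall=0 (-) EX@7 MEM@8 WB@9
I3 mul r3 <- r2,r1: IF@6 ID@7 stall=2 (RAW on I2.r1 (WB@9)) EX@10 MEM@11 WB@12
I4 add r2 <- r1,r2: IF@7 ID@10 stall=0 (-) EX@11 MEM@12 WB@13
I5 add r5 <- r4,r5: IF@10 ID@11 stall=0 (-) EX@12 MEM@13 WB@14
I6 ld r1 <- r4: IF@11 ID@12 stall=0 (-) EX@13 MEM@14 WB@15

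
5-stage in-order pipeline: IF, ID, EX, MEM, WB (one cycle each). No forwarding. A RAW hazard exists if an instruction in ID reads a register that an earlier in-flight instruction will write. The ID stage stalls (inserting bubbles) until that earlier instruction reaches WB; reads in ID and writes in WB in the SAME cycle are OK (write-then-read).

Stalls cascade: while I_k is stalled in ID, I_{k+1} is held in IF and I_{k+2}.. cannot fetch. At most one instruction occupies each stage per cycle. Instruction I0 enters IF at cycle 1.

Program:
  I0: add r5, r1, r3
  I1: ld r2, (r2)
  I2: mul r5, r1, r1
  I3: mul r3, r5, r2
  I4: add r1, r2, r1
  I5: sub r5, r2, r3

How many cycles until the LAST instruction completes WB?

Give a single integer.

I0 add r5 <- r1,r3: IF@1 ID@2 stall=0 (-) EX@3 MEM@4 WB@5
I1 ld r2 <- r2: IF@2 ID@3 stall=0 (-) EX@4 MEM@5 WB@6
I2 mul r5 <- r1,r1: IF@3 ID@4 stall=0 (-) EX@5 MEM@6 WB@7
I3 mul r3 <- r5,r2: IF@4 ID@5 stall=2 (RAW on I2.r5 (WB@7)) EX@8 MEM@9 WB@10
I4 add r1 <- r2,r1: IF@5 ID@8 stall=0 (-) EX@9 MEM@10 WB@11
I5 sub r5 <- r2,r3: IF@8 ID@9 stall=1 (RAW on I3.r3 (WB@10)) EX@11 MEM@12 WB@13

Answer: 13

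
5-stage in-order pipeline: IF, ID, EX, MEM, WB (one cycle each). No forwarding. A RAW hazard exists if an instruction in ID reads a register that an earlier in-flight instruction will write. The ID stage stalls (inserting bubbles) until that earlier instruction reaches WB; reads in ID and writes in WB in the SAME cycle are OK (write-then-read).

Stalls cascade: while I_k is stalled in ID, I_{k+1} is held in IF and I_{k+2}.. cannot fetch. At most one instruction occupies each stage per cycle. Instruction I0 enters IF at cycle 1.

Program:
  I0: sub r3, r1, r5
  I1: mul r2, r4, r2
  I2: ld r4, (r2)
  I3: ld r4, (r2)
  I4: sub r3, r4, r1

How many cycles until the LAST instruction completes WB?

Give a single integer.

Answer: 13

Derivation:
I0 sub r3 <- r1,r5: IF@1 ID@2 stall=0 (-) EX@3 MEM@4 WB@5
I1 mul r2 <- r4,r2: IF@2 ID@3 stall=0 (-) EX@4 MEM@5 WB@6
I2 ld r4 <- r2: IF@3 ID@4 stall=2 (RAW on I1.r2 (WB@6)) EX@7 MEM@8 WB@9
I3 ld r4 <- r2: IF@4 ID@7 stall=0 (-) EX@8 MEM@9 WB@10
I4 sub r3 <- r4,r1: IF@7 ID@8 stall=2 (RAW on I3.r4 (WB@10)) EX@11 MEM@12 WB@13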